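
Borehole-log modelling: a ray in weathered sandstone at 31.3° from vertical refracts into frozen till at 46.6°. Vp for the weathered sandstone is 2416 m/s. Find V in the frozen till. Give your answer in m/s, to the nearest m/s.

sin 31.3° = 0.5195; sin 46.6° = 0.7266.
V₂ = V₁·(sin θ₂/sin θ₁) = 2416·(0.7266/0.5195) = 3378.90 m/s.

3379 m/s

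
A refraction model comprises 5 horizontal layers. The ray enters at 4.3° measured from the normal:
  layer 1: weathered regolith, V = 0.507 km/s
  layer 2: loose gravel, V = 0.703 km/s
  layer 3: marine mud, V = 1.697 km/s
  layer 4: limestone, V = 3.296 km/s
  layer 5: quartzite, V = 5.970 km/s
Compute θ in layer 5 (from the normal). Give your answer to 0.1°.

62.0°

Snell's law across each interface conserves sin θ / V, so sin θ_5 = V_5·sin θ₁/V₁.
sin θ_5 = 5.970 × sin 4.3° / 0.507 = 0.8829.
θ_5 = arcsin 0.8829 = 61.99°.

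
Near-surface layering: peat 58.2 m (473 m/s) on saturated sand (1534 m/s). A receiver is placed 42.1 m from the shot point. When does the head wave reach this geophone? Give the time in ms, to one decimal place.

θ_c = arcsin(V₁/V₂) = arcsin(473/1534) = 17.96°, cos θ_c = 0.9513.
Intercept time tᵢ = 2h cos θ_c / V₁ = 2·58.2·0.9513/473 = 0.23410 s.
t = x/V₂ + tᵢ = 42.1/1534 + 0.23410 = 0.26154 s.

261.5 ms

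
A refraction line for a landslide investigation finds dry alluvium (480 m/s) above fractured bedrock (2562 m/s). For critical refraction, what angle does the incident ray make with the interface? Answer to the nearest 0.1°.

Critical incidence: sin θ_c = V₁/V₂ = 480/2562 = 0.1874.
θ_c = arcsin 0.1874 = 10.80°.
Measured from the interface: 90° − 10.80° = 79.20°.

79.2°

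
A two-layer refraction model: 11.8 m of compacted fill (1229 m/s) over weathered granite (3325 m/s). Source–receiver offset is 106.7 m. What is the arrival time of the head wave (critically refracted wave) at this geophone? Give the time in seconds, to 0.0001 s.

0.0499 s

θ_c = arcsin(V₁/V₂) = arcsin(1229/3325) = 21.69°, cos θ_c = 0.9292.
Intercept time tᵢ = 2h cos θ_c / V₁ = 2·11.8·0.9292/1229 = 0.01784 s.
t = x/V₂ + tᵢ = 106.7/3325 + 0.01784 = 0.04993 s.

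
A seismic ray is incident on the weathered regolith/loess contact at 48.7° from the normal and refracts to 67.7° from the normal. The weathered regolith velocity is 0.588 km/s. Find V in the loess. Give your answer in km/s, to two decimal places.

Snell's law: sin 48.7°/V₁ = sin 67.7°/V₂.
V₂ = V₁·sin 67.7°/sin 48.7° = 0.588 × 1.2315 = 0.72 km/s.

0.72 km/s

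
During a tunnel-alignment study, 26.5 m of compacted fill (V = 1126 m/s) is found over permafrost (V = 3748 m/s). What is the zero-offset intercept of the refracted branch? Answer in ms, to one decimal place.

tᵢ = 2h·√(V₂²−V₁²)/(V₁V₂).
√(V₂²−V₁²) = √(3748²−1126²) = 3574.9 m/s.
tᵢ = 2·26.5·3574.9/(1126·3748) = 0.04489 s.

44.9 ms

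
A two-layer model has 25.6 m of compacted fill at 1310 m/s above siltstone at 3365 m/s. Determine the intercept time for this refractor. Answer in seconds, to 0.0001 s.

0.0360 s

tᵢ = 2h·√(V₂²−V₁²)/(V₁V₂).
√(V₂²−V₁²) = √(3365²−1310²) = 3099.5 m/s.
tᵢ = 2·25.6·3099.5/(1310·3365) = 0.03600 s.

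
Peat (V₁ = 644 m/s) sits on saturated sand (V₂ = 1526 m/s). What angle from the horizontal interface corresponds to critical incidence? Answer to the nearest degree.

At critical incidence the refracted ray runs along the interface (θ₂ = 90°), so sin θ_c = V₁/V₂.
θ_c = arcsin(644/1526) = arcsin 0.4220 = 24.96°.
Measured from the interface: 90° − 24.96° = 65.04°.

65°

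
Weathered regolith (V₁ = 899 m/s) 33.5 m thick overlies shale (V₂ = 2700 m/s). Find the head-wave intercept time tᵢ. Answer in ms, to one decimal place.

70.3 ms

θ_c = arcsin(V₁/V₂) = arcsin(899/2700) = 19.45°; cos θ_c = 0.9429.
tᵢ = 2h·cos θ_c / V₁ = 2·33.5·0.9429 / 899 = 0.07027 s.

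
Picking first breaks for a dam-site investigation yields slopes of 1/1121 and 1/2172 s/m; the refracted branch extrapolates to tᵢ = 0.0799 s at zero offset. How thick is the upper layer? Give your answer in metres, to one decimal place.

52.3 m

θ_c = arcsin(1121/2172) = 31.07°; cos θ_c = 0.8565.
tᵢ = 2h cos θ_c/V₁ ⇒ h = tᵢ·V₁/(2 cos θ_c) = 0.0799·1121/(2·0.8565) = 52.29 m.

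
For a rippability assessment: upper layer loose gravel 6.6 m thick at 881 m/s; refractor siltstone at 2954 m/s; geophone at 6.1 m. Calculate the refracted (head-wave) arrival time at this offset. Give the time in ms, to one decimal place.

16.4 ms

t = x/V₂ + 2h·√(V₂²−V₁²)/(V₁V₂).
√(V₂²−V₁²) = √(2954²−881²) = 2819.6 m/s; delay term = 2·6.6·2819.6/(881·2954) = 0.01430 s.
t = 6.1/2954 + 0.01430 = 0.01637 s.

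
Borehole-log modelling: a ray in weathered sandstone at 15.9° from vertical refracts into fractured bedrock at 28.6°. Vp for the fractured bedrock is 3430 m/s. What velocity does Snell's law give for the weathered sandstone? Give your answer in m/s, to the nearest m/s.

1963 m/s

Snell's law: sin 15.9°/V₁ = sin 28.6°/V₂.
V₁ = V₂·sin 15.9°/sin 28.6° = 3430 × 0.5723 = 1963.02 m/s.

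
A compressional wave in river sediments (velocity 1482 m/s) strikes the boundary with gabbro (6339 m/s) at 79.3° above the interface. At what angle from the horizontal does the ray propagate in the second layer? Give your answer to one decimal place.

37.4°

Angle from the normal: 90° − 79.3° = 10.7°.
sin θ₁/V₁ = sin θ₂/V₂ ⇒ sin θ₂ = 6339·sin 10.7°/1482 = 6339·0.1857/1482 = 0.7942.
θ₂ = sin⁻¹(0.7942) = 52.58° (from vertical).
From the interface: 90° − 52.58° = 37.42°.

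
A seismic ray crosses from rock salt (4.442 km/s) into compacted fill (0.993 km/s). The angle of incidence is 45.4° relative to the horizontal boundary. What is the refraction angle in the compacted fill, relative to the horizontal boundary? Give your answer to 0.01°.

80.97°

Angle from the normal: 90° − 45.4° = 44.6°.
Snell's law: sin θ₂ = (V₂/V₁)·sin θ₁ = (0.993/4.442)·sin 44.6° = 0.1570.
θ₂ = sin⁻¹(0.1570) = 9.03° (from vertical).
From the interface: 90° − 9.03° = 80.97°.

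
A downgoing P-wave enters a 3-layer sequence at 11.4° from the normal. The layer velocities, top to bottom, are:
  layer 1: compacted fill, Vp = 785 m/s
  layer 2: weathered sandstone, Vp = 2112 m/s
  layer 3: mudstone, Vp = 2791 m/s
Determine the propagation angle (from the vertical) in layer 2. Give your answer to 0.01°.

Snell's law across each interface conserves sin θ / V, so sin θ_2 = V_2·sin θ₁/V₁.
sin θ_2 = 2112 × sin 11.4° / 785 = 0.5318.
θ_2 = arcsin 0.5318 = 32.13°.

32.13°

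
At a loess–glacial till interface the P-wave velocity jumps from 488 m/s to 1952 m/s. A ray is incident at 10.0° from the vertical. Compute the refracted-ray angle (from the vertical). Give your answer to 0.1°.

44.0°

sin θ₁/V₁ = sin θ₂/V₂ ⇒ sin θ₂ = 1952·sin 10.0°/488 = 1952·0.1736/488 = 0.6946.
θ₂ = sin⁻¹(0.6946) = 43.99° (from vertical).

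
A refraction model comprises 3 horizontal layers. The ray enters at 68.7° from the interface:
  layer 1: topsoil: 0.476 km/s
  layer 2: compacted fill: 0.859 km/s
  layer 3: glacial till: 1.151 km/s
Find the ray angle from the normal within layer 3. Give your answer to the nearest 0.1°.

From the normal: θ₁ = 90° − 68.7° = 21.3°.
Ray parameter p = sin 21.3° / 0.476 = 7.6313e-01 s/km.
sin θ_3 = p·V_3 = 7.6313e-01 × 1.151 = 0.8784.
θ_3 = arcsin 0.8784 = 61.45°.

61.4°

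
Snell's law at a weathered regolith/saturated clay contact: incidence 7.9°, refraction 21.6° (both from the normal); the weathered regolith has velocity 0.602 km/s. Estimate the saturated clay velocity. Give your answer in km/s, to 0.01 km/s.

sin 7.9° = 0.1374; sin 21.6° = 0.3681.
V₂ = V₁·(sin θ₂/sin θ₁) = 0.602·(0.3681/0.1374) = 1.61 km/s.

1.61 km/s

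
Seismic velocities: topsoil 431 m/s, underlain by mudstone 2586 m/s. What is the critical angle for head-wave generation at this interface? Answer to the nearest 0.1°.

9.6°

At critical incidence the refracted ray runs along the interface (θ₂ = 90°), so sin θ_c = V₁/V₂.
θ_c = arcsin(431/2586) = arcsin 0.1667 = 9.59°.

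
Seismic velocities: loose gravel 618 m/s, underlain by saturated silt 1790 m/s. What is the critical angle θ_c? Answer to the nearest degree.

Critical incidence: sin θ_c = V₁/V₂ = 618/1790 = 0.3453.
θ_c = arcsin 0.3453 = 20.20°.

20°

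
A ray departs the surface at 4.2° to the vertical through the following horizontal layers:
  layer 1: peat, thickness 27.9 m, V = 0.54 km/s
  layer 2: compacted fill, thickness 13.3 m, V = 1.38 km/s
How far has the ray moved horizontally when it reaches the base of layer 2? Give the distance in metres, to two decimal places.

Apply Snell's law at each interface; in layer i the horizontal offset is hᵢ·tan θᵢ.
Layer 1: θ = 4.20°; offset = 27.9·tan 4.20° = 2.0488 m.
Layer 2: sin θ = 1.38·sin 4.2°/0.54 = 0.1872, θ = 10.79°; offset = 13.3·tan 10.79° = 2.5341 m.
Total horizontal offset = 4.5829 m.

4.58 m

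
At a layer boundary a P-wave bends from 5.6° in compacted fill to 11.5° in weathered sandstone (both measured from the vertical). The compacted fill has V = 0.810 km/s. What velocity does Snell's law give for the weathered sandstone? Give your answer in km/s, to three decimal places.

sin 5.6° = 0.0976; sin 11.5° = 0.1994.
V₂ = V₁·(sin θ₂/sin θ₁) = 0.810·(0.1994/0.0976) = 1.655 km/s.

1.655 km/s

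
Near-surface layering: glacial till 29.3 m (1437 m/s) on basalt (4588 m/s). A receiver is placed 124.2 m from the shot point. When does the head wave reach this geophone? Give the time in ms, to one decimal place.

65.8 ms

θ_c = arcsin(V₁/V₂) = arcsin(1437/4588) = 18.25°, cos θ_c = 0.9497.
Intercept time tᵢ = 2h cos θ_c / V₁ = 2·29.3·0.9497/1437 = 0.03873 s.
t = x/V₂ + tᵢ = 124.2/4588 + 0.03873 = 0.06580 s.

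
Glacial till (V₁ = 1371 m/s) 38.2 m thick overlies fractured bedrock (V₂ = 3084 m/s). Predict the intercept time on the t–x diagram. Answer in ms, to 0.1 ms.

θ_c = arcsin(V₁/V₂) = arcsin(1371/3084) = 26.39°; cos θ_c = 0.8958.
tᵢ = 2h·cos θ_c / V₁ = 2·38.2·0.8958 / 1371 = 0.04992 s.

49.9 ms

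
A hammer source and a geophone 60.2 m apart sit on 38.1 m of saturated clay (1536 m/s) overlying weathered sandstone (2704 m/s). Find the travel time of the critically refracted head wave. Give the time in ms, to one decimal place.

63.1 ms

θ_c = arcsin(V₁/V₂) = arcsin(1536/2704) = 34.61°, cos θ_c = 0.8230.
Intercept time tᵢ = 2h cos θ_c / V₁ = 2·38.1·0.8230/1536 = 0.04083 s.
t = x/V₂ + tᵢ = 60.2/2704 + 0.04083 = 0.06309 s.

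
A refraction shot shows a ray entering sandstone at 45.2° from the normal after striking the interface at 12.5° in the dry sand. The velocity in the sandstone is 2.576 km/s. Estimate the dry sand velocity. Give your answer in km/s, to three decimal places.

0.786 km/s

sin 12.5° = 0.2164; sin 45.2° = 0.7096.
V₁ = V₂·(sin θ₁/sin θ₂) = 2.576·(0.2164/0.7096) = 0.786 km/s.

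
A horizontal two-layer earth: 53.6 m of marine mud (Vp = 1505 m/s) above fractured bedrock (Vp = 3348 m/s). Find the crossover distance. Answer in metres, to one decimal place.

x_cross = 2h·√((V₂+V₁)/(V₂−V₁)).
(V₂+V₁)/(V₂−V₁) = (3348+1505)/(3348−1505) = 2.6332; √ = 1.6227.
x_cross = 2·53.6·1.6227 = 173.96 m.

174.0 m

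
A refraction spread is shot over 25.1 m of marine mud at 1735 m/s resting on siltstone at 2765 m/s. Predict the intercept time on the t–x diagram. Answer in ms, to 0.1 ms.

tᵢ = 2h·√(V₂²−V₁²)/(V₁V₂).
√(V₂²−V₁²) = √(2765²−1735²) = 2152.9 m/s.
tᵢ = 2·25.1·2152.9/(1735·2765) = 0.02253 s.

22.5 ms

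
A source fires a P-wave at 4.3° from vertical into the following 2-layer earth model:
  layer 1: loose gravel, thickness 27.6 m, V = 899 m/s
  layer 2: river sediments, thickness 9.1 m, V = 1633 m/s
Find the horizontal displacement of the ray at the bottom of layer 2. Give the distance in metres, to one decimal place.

Apply Snell's law at each interface; in layer i the horizontal offset is hᵢ·tan θᵢ.
Layer 1: θ = 4.30°; offset = 27.6·tan 4.30° = 2.075 m.
Layer 2: sin θ = 1633·sin 4.3°/899 = 0.1362, θ = 7.83°; offset = 9.1·tan 7.83° = 1.251 m.
Σ offsets = 3.326 m.

3.3 m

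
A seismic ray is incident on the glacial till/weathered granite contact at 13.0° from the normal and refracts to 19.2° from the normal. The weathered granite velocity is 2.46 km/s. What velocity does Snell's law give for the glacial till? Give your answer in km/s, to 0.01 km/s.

Snell's law: sin 13.0°/V₁ = sin 19.2°/V₂.
V₁ = V₂·sin 13.0°/sin 19.2° = 2.46 × 0.6840 = 1.68 km/s.

1.68 km/s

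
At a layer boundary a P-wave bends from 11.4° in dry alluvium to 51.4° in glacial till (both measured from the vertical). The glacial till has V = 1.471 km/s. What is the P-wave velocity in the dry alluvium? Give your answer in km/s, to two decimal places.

0.37 km/s

Snell's law: sin 11.4°/V₁ = sin 51.4°/V₂.
V₁ = V₂·sin 11.4°/sin 51.4° = 1.471 × 0.2529 = 0.37 km/s.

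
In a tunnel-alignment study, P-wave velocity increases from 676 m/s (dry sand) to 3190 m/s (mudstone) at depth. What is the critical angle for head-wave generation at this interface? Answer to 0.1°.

12.2°

Critical incidence: sin θ_c = V₁/V₂ = 676/3190 = 0.2119.
θ_c = arcsin 0.2119 = 12.23°.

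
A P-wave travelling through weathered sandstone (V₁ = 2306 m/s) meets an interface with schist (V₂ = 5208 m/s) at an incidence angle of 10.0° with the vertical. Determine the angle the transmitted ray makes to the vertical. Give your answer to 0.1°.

Snell's law: sin θ₂ = (V₂/V₁)·sin θ₁ = (5208/2306)·sin 10.0° = 0.3922.
θ₂ = arcsin 0.3922 = 23.09° from the normal.

23.1°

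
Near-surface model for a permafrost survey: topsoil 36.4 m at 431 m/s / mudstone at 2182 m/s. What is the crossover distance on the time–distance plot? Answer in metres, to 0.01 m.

88.93 m

θ_c = arcsin(431/2182) = 11.39°, so cos θ_c = 0.9803 and tᵢ = 2h cos θ_c/V₁ = 0.1656 s.
At crossover x/V₁ = x/V₂ + tᵢ ⇒ x = tᵢ/(1/V₁ − 1/V₂) = 0.16558/(2.3202e-03 − 4.5830e-04) = 88.93 m.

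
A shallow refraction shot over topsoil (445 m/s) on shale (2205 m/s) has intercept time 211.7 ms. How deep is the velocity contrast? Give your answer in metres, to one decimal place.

h = tᵢ·V₁·V₂ / (2·√(V₂²−V₁²)).
√(V₂²−V₁²) = √(2205² − 445²) = 2159.6 m/s.
h = 0.2117 s × 445 × 2205 / (2 × 2159.6) = 48.09 m.

48.1 m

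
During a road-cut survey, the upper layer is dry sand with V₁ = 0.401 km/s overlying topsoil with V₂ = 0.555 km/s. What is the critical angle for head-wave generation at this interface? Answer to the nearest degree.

Critical incidence: sin θ_c = V₁/V₂ = 0.401/0.555 = 0.7225.
θ_c = arcsin 0.7225 = 46.26°.

46°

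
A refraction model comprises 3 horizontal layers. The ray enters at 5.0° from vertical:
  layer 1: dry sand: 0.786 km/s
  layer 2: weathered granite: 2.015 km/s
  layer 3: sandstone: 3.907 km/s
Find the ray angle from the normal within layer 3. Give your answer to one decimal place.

Snell's law across each interface conserves sin θ / V, so sin θ_3 = V_3·sin θ₁/V₁.
sin θ_3 = 3.907 × sin 5.0° / 0.786 = 0.4332.
θ_3 = 25.67° from the vertical.

25.7°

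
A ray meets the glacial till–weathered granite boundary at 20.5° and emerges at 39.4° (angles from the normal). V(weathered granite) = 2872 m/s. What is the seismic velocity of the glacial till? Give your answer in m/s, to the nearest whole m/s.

Snell's law: sin 20.5°/V₁ = sin 39.4°/V₂.
V₁ = V₂·sin 20.5°/sin 39.4° = 2872 × 0.5517 = 1584.60 m/s.

1585 m/s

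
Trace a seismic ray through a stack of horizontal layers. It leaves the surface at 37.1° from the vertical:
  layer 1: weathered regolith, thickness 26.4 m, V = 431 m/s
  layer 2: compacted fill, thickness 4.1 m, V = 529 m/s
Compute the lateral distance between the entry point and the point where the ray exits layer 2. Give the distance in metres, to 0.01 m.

Apply Snell's law at each interface; in layer i the horizontal offset is hᵢ·tan θᵢ.
Layer 1: θ = 37.10°; offset = 26.4·tan 37.10° = 19.9662 m.
Layer 2: sin θ = 529·sin 37.1°/431 = 0.7404, θ = 47.76°; offset = 4.1·tan 47.76° = 4.5157 m.
Σ offsets = 24.4819 m.

24.48 m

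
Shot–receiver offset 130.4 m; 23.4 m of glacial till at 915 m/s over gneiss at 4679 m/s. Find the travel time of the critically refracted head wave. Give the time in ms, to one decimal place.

78.0 ms

θ_c = arcsin(V₁/V₂) = arcsin(915/4679) = 11.28°, cos θ_c = 0.9807.
Intercept time tᵢ = 2h cos θ_c / V₁ = 2·23.4·0.9807/915 = 0.05016 s.
t = x/V₂ + tᵢ = 130.4/4679 + 0.05016 = 0.07803 s.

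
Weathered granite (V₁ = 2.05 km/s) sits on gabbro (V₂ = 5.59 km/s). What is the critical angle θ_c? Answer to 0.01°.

At critical incidence the refracted ray runs along the interface (θ₂ = 90°), so sin θ_c = V₁/V₂.
θ_c = arcsin(2.05/5.59) = arcsin 0.3667 = 21.51°.

21.51°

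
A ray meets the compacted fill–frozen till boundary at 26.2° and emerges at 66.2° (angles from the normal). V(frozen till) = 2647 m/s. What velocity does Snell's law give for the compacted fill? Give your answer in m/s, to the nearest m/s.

1277 m/s

Snell's law: sin 26.2°/V₁ = sin 66.2°/V₂.
V₁ = V₂·sin 26.2°/sin 66.2° = 2647 × 0.4825 = 1277.29 m/s.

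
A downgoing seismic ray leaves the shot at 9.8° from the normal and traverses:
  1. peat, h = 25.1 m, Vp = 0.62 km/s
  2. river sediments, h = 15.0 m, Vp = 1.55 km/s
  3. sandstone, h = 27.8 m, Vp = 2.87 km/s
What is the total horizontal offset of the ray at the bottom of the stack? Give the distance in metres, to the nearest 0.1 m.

47.0 m

Ray parameter p = sin 9.8° / 0.62 km/s = 2.7453e-01 s/km.
Layer 1: θ = 9.80°; offset = 25.1·tan 9.80° = 4.336 m.
Layer 2: sin θ = p·1.55 = 0.4255 → θ = 25.18°; offset = 15.0·tan 25.18° = 7.053 m.
Layer 3: sin θ = p·2.87 = 0.7879 → θ = 51.99°; offset = 27.8·tan 51.99° = 35.570 m.
Σ offsets = 46.959 m.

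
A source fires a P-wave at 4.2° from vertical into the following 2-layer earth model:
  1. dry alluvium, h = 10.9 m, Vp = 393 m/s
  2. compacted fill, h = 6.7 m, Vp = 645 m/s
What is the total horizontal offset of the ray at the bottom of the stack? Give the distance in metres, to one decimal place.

Apply Snell's law at each interface; in layer i the horizontal offset is hᵢ·tan θᵢ.
Layer 1: θ = 4.20°; offset = 10.9·tan 4.20° = 0.800 m.
Layer 2: sin θ = 645·sin 4.2°/393 = 0.1202, θ = 6.90°; offset = 6.7·tan 6.90° = 0.811 m.
Total horizontal offset = 1.612 m.

1.6 m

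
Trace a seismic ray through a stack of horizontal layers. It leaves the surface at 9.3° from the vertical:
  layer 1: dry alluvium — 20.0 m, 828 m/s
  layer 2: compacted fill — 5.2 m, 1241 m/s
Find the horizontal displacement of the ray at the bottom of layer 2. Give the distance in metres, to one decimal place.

4.6 m

Apply Snell's law at each interface; in layer i the horizontal offset is hᵢ·tan θᵢ.
Layer 1: θ = 9.30°; offset = 20.0·tan 9.30° = 3.275 m.
Layer 2: sin θ = 1241·sin 9.3°/828 = 0.2422, θ = 14.02°; offset = 5.2·tan 14.02° = 1.298 m.
Σ offsets = 4.573 m.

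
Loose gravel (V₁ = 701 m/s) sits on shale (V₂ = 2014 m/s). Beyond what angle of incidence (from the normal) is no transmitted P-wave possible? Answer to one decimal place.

At critical incidence the refracted ray runs along the interface (θ₂ = 90°), so sin θ_c = V₁/V₂.
θ_c = arcsin(701/2014) = arcsin 0.3481 = 20.37°.

20.4°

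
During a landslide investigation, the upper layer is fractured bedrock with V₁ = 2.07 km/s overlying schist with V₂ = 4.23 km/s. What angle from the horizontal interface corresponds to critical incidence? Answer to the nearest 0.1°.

Critical incidence: sin θ_c = V₁/V₂ = 2.07/4.23 = 0.4894.
θ_c = arcsin 0.4894 = 29.30°.
Measured from the interface: 90° − 29.30° = 60.70°.

60.7°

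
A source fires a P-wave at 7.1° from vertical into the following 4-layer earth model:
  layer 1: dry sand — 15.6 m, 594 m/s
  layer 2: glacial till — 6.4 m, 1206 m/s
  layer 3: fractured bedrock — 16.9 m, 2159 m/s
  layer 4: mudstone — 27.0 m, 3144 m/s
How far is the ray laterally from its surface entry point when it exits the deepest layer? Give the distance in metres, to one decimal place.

35.5 m

p = sin θ₁/V₁ = sin 7.1°/594 = 2.0808e-04 s/m is conserved through the stack.
Layer 1: θ = 7.10°; offset = 15.6·tan 7.10° = 1.943 m.
Layer 2: sin θ = p·1206 = 0.2509 → θ = 14.53°; offset = 6.4·tan 14.53° = 1.659 m.
Layer 3: sin θ = p·2159 = 0.4493 → θ = 26.70°; offset = 16.9·tan 26.70° = 8.498 m.
Layer 4: sin θ = p·3144 = 0.6542 → θ = 40.86°; offset = 27.0·tan 40.86° = 23.355 m.
Total horizontal offset = 35.456 m.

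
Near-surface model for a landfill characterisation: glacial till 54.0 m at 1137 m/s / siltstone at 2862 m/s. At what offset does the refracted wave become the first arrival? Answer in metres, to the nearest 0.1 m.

164.4 m

x_cross = 2h·√((V₂+V₁)/(V₂−V₁)).
(V₂+V₁)/(V₂−V₁) = (2862+1137)/(2862−1137) = 2.3183; √ = 1.5226.
x_cross = 2·54.0·1.5226 = 164.44 m.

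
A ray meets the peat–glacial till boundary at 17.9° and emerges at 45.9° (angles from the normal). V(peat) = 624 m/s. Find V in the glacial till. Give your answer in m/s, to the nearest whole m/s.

1458 m/s

sin 17.9° = 0.3074; sin 45.9° = 0.7181.
V₂ = V₁·(sin θ₂/sin θ₁) = 624·(0.7181/0.3074) = 1457.95 m/s.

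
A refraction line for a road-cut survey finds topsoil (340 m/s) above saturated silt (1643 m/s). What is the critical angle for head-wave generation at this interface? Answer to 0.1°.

11.9°

At critical incidence the refracted ray runs along the interface (θ₂ = 90°), so sin θ_c = V₁/V₂.
θ_c = arcsin(340/1643) = arcsin 0.2069 = 11.94°.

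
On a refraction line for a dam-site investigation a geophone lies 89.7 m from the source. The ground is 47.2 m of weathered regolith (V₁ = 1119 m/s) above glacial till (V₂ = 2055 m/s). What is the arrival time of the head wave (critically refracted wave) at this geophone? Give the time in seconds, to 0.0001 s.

0.1144 s

θ_c = arcsin(V₁/V₂) = arcsin(1119/2055) = 32.99°, cos θ_c = 0.8387.
Intercept time tᵢ = 2h cos θ_c / V₁ = 2·47.2·0.8387/1119 = 0.07076 s.
t = x/V₂ + tᵢ = 89.7/2055 + 0.07076 = 0.11441 s.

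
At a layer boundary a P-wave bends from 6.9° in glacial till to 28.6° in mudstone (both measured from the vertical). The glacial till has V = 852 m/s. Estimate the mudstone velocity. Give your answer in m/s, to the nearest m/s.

Snell's law: sin 6.9°/V₁ = sin 28.6°/V₂.
V₂ = V₁·sin 28.6°/sin 6.9° = 852 × 3.9846 = 3394.84 m/s.

3395 m/s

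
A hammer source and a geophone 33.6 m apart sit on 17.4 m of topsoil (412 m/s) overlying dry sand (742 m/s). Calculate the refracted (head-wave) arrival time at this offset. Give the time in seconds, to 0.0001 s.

t = x/V₂ + 2h·√(V₂²−V₁²)/(V₁V₂).
√(V₂²−V₁²) = √(742²−412²) = 617.1 m/s; delay term = 2·17.4·617.1/(412·742) = 0.07025 s.
t = 33.6/742 + 0.07025 = 0.11553 s.

0.1155 s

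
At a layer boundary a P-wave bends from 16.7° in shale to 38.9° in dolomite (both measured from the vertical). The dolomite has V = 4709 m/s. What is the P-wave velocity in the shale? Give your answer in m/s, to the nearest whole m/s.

2155 m/s

Snell's law: sin 16.7°/V₁ = sin 38.9°/V₂.
V₁ = V₂·sin 16.7°/sin 38.9° = 4709 × 0.4576 = 2154.87 m/s.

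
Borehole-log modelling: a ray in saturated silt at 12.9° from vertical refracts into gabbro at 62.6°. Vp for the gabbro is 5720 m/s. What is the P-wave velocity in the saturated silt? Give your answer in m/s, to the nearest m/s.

sin 12.9° = 0.2233; sin 62.6° = 0.8878.
V₁ = V₂·(sin θ₁/sin θ₂) = 5720·(0.2233/0.8878) = 1438.35 m/s.

1438 m/s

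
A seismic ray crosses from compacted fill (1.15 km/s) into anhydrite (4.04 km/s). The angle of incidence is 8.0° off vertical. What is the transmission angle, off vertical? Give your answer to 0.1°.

29.3°

Snell's law: sin θ₂ = (V₂/V₁)·sin θ₁ = (4.04/1.15)·sin 8.0° = 0.4889.
θ₂ = sin⁻¹(0.4889) = 29.27° (from vertical).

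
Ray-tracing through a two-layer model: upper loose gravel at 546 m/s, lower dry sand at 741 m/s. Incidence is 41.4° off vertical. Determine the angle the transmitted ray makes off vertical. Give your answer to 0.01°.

Snell's law: sin θ₂ = (V₂/V₁)·sin θ₁ = (741/546)·sin 41.4° = 0.8975.
θ₂ = sin⁻¹(0.8975) = 63.83° (from vertical).

63.83°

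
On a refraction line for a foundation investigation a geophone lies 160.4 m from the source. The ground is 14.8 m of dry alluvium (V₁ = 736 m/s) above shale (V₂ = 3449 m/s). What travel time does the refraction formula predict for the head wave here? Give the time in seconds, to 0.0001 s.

0.0858 s

θ_c = arcsin(V₁/V₂) = arcsin(736/3449) = 12.32°, cos θ_c = 0.9770.
Intercept time tᵢ = 2h cos θ_c / V₁ = 2·14.8·0.9770/736 = 0.03929 s.
t = x/V₂ + tᵢ = 160.4/3449 + 0.03929 = 0.08580 s.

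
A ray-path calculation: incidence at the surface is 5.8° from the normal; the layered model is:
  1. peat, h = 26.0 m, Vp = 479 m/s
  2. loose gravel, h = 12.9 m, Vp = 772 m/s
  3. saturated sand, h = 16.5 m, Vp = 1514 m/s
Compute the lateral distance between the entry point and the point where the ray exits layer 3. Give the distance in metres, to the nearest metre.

Ray parameter p = sin 5.8° / 479 m/s = 2.1097e-04 s/m.
Layer 1: θ = 5.80°; offset = 26.0·tan 5.80° = 2.641 m.
Layer 2: sin θ = p·772 = 0.1629 → θ = 9.37°; offset = 12.9·tan 9.37° = 2.129 m.
Layer 3: sin θ = p·1514 = 0.3194 → θ = 18.63°; offset = 16.5·tan 18.63° = 5.562 m.
Σ offsets = 10.332 m.

10 m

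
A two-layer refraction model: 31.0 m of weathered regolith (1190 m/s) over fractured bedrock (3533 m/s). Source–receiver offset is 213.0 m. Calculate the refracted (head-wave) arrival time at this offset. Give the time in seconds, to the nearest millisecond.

θ_c = arcsin(V₁/V₂) = arcsin(1190/3533) = 19.68°, cos θ_c = 0.9416.
Intercept time tᵢ = 2h cos θ_c / V₁ = 2·31.0·0.9416/1190 = 0.04906 s.
t = x/V₂ + tᵢ = 213.0/3533 + 0.04906 = 0.10935 s.

0.109 s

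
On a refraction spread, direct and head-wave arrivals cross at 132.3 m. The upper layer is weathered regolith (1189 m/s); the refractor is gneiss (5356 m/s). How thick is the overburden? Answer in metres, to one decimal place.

x_cross = 2h·√((V₂+V₁)/(V₂−V₁)) → h = x_cross / (2·√((V₂+V₁)/(V₂−V₁))).
√((V₂+V₁)/(V₂−V₁)) = √((5356+1189)/(5356−1189)) = 1.2533.
h = 132.3 / (2·1.2533) = 52.78 m.

52.8 m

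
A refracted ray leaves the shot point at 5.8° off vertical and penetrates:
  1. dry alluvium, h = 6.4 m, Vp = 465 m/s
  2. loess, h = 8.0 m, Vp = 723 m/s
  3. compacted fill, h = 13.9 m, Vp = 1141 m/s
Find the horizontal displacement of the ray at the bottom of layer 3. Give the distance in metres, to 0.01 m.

p = sin θ₁/V₁ = sin 5.8°/465 = 2.1733e-04 s/m is conserved through the stack.
Layer 1: θ = 5.80°; offset = 6.4·tan 5.80° = 0.6501 m.
Layer 2: sin θ = p·723 = 0.1571 → θ = 9.04°; offset = 8.0·tan 9.04° = 1.2728 m.
Layer 3: sin θ = p·1141 = 0.2480 → θ = 14.36°; offset = 13.9·tan 14.36° = 3.5579 m.
Total horizontal offset = 5.4808 m.

5.48 m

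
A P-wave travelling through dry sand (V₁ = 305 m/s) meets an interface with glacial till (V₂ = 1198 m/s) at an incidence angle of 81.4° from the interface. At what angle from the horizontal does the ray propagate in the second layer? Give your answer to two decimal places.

Angle from the normal: 90° − 81.4° = 8.6°.
Snell's law: sin θ₂ = (V₂/V₁)·sin θ₁ = (1198/305)·sin 8.6° = 0.5874.
θ₂ = arcsin 0.5874 = 35.97° from the normal.
From the interface: 90° − 35.97° = 54.03°.

54.03°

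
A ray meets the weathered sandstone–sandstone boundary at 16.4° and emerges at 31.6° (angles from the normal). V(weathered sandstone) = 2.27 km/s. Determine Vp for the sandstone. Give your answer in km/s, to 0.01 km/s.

4.21 km/s

Snell's law: sin 16.4°/V₁ = sin 31.6°/V₂.
V₂ = V₁·sin 31.6°/sin 16.4° = 2.27 × 1.8559 = 4.21 km/s.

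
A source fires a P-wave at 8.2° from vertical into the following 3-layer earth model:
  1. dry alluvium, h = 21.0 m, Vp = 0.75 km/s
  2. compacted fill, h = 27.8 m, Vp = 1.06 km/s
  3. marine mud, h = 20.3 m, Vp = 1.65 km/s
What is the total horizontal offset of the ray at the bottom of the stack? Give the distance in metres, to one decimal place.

p = sin θ₁/V₁ = sin 8.2°/0.75 = 1.9017e-01 s/km is conserved through the stack.
Layer 1: θ = 8.20°; offset = 21.0·tan 8.20° = 3.026 m.
Layer 2: sin θ = p·1.06 = 0.2016 → θ = 11.63°; offset = 27.8·tan 11.63° = 5.721 m.
Layer 3: sin θ = p·1.65 = 0.3138 → θ = 18.29°; offset = 20.3·tan 18.29° = 6.709 m.
Total horizontal offset = 15.456 m.

15.5 m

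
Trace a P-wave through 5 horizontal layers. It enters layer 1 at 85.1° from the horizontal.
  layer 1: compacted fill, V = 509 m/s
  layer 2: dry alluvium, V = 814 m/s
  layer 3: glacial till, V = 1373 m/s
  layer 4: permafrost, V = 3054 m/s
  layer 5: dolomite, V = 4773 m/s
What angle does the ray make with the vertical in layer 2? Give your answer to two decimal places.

7.85°

From the normal: θ₁ = 90° − 85.1° = 4.9°.
Ray parameter p = sin 4.9° / 509 = 1.6781e-04 s/m.
sin θ_2 = p·V_2 = 1.6781e-04 × 814 = 0.1366.
θ_2 = arcsin 0.1366 = 7.85°.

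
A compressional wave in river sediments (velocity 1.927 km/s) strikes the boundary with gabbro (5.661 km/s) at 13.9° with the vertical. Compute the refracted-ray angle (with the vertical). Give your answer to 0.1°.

44.9°

Snell's law: sin θ₂ = (V₂/V₁)·sin θ₁ = (5.661/1.927)·sin 13.9° = 0.7057.
θ₂ = sin⁻¹(0.7057) = 44.89° (from vertical).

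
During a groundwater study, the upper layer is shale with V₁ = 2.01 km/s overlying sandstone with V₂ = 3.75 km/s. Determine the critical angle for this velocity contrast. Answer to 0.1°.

At critical incidence the refracted ray runs along the interface (θ₂ = 90°), so sin θ_c = V₁/V₂.
θ_c = arcsin(2.01/3.75) = arcsin 0.5360 = 32.41°.

32.4°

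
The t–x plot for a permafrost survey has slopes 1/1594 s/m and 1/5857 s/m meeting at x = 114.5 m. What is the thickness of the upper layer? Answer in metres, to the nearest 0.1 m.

43.3 m

x_cross = 2h·√((V₂+V₁)/(V₂−V₁)) → h = x_cross / (2·√((V₂+V₁)/(V₂−V₁))).
√((V₂+V₁)/(V₂−V₁)) = √((5857+1594)/(5857−1594)) = 1.3221.
h = 114.5 / (2·1.3221) = 43.30 m.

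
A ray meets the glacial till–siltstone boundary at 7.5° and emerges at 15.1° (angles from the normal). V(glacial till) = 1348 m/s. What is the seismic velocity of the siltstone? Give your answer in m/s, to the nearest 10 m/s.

2690 m/s

Snell's law: sin 7.5°/V₁ = sin 15.1°/V₂.
V₂ = V₁·sin 15.1°/sin 7.5° = 1348 × 1.9958 = 2690.34 m/s.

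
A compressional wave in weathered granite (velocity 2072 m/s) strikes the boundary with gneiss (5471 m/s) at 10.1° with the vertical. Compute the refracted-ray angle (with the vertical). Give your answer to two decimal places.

27.58°

Snell's law: sin θ₂ = (V₂/V₁)·sin θ₁ = (5471/2072)·sin 10.1° = 0.4630.
θ₂ = arcsin 0.4630 = 27.58° from the normal.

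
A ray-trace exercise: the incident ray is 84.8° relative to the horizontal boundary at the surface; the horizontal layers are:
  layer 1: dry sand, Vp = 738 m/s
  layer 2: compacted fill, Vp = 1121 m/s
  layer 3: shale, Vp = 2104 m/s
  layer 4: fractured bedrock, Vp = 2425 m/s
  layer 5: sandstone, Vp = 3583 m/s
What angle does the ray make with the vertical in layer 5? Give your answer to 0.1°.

From the normal: θ₁ = 90° − 84.8° = 5.2°.
Ray parameter p = sin 5.2° / 738 = 1.2281e-04 s/m.
sin θ_5 = p·V_5 = 1.2281e-04 × 3583 = 0.4400.
θ_5 = arcsin 0.4400 = 26.11°.

26.1°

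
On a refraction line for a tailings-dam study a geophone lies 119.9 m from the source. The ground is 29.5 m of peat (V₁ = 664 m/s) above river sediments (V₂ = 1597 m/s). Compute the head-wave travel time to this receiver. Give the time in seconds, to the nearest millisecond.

θ_c = arcsin(V₁/V₂) = arcsin(664/1597) = 24.57°, cos θ_c = 0.9095.
Intercept time tᵢ = 2h cos θ_c / V₁ = 2·29.5·0.9095/664 = 0.08081 s.
t = x/V₂ + tᵢ = 119.9/1597 + 0.08081 = 0.15589 s.

0.156 s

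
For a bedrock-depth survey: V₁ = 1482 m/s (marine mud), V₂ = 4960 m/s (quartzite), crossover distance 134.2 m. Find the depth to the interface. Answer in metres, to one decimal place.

49.3 m

h = (x_cross/2)·√((V₂−V₁)/(V₂+V₁)).
(V₂−V₁)/(V₂+V₁) = (4960−1482)/(4960+1482) = 0.5399; √ = 0.7348.
h = (134.2/2)·0.7348 = 49.30 m.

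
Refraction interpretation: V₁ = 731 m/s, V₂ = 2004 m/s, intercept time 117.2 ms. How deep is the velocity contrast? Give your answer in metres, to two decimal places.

46.01 m

θ_c = arcsin(731/2004) = 21.39°; cos θ_c = 0.9311.
tᵢ = 2h cos θ_c/V₁ ⇒ h = tᵢ·V₁/(2 cos θ_c) = 0.1172·731/(2·0.9311) = 46.01 m.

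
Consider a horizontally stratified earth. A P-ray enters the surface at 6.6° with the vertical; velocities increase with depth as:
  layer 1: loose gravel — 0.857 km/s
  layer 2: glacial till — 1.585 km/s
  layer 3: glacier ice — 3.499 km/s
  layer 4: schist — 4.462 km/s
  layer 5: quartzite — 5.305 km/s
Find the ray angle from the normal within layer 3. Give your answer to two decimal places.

27.99°

Snell's law across each interface conserves sin θ / V, so sin θ_3 = V_3·sin θ₁/V₁.
sin θ_3 = 3.499 × sin 6.6° / 0.857 = 0.4693.
θ_3 = arcsin 0.4693 = 27.99°.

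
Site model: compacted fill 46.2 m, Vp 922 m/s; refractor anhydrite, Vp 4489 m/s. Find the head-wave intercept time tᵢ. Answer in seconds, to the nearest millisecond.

0.098 s

tᵢ = 2h·√(V₂²−V₁²)/(V₁V₂).
√(V₂²−V₁²) = √(4489²−922²) = 4393.3 m/s.
tᵢ = 2·46.2·4393.3/(922·4489) = 0.09808 s.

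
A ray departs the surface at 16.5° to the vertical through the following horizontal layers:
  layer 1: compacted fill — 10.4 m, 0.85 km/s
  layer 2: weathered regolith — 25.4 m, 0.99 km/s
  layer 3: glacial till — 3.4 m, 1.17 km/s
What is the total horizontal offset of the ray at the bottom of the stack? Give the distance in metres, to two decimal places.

p = sin θ₁/V₁ = sin 16.5°/0.85 = 3.3414e-01 s/km is conserved through the stack.
Layer 1: θ = 16.50°; offset = 10.4·tan 16.50° = 3.0806 m.
Layer 2: sin θ = p·0.99 = 0.3308 → θ = 19.32°; offset = 25.4·tan 19.32° = 8.9034 m.
Layer 3: sin θ = p·1.17 = 0.3909 → θ = 23.01°; offset = 3.4·tan 23.01° = 1.4441 m.
Total horizontal offset = 13.4282 m.

13.43 m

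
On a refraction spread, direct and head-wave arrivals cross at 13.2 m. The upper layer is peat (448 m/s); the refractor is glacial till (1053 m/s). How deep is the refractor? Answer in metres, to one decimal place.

4.2 m

x_cross = 2h·√((V₂+V₁)/(V₂−V₁)) → h = x_cross / (2·√((V₂+V₁)/(V₂−V₁))).
√((V₂+V₁)/(V₂−V₁)) = √((1053+448)/(1053−448)) = 1.5751.
h = 13.2 / (2·1.5751) = 4.19 m.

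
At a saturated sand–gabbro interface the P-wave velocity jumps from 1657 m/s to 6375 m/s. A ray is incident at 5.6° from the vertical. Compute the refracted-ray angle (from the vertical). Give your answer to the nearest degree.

Snell's law: sin θ₂ = (V₂/V₁)·sin θ₁ = (6375/1657)·sin 5.6° = 0.3754.
θ₂ = sin⁻¹(0.3754) = 22.05° (from vertical).

22°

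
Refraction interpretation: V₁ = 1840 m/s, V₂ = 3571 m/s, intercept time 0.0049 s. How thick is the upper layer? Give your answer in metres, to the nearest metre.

θ_c = arcsin(1840/3571) = 31.01°; cos θ_c = 0.8570.
tᵢ = 2h cos θ_c/V₁ ⇒ h = tᵢ·V₁/(2 cos θ_c) = 0.0049·1840/(2·0.8570) = 5.26 m.

5 m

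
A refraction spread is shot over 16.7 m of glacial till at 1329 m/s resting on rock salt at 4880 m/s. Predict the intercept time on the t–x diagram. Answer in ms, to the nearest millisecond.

θ_c = arcsin(V₁/V₂) = arcsin(1329/4880) = 15.80°; cos θ_c = 0.9622.
tᵢ = 2h·cos θ_c / V₁ = 2·16.7·0.9622 / 1329 = 0.02418 s.

24 ms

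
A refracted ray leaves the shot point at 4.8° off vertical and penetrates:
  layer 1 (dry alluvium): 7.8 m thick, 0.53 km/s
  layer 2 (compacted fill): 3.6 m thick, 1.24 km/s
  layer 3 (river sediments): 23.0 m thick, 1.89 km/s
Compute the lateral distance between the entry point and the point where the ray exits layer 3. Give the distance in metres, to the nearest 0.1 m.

p = sin θ₁/V₁ = sin 4.8°/0.53 = 1.5788e-01 s/km is conserved through the stack.
Layer 1: θ = 4.80°; offset = 7.8·tan 4.80° = 0.655 m.
Layer 2: sin θ = p·1.24 = 0.1958 → θ = 11.29°; offset = 3.6·tan 11.29° = 0.719 m.
Layer 3: sin θ = p·1.89 = 0.2984 → θ = 17.36°; offset = 23.0·tan 17.36° = 7.191 m.
Σ offsets = 8.564 m.

8.6 m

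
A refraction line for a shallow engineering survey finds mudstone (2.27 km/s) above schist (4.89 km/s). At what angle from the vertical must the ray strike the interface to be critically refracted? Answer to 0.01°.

Critical incidence: sin θ_c = V₁/V₂ = 2.27/4.89 = 0.4642.
θ_c = arcsin 0.4642 = 27.66°.

27.66°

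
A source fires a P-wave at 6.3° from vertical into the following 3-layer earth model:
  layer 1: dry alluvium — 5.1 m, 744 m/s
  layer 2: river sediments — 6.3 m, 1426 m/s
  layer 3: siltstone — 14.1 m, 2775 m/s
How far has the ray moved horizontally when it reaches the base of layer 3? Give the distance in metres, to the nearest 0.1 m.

Apply Snell's law at each interface; in layer i the horizontal offset is hᵢ·tan θᵢ.
Layer 1: θ = 6.30°; offset = 5.1·tan 6.30° = 0.563 m.
Layer 2: sin θ = 1426·sin 6.3°/744 = 0.2103, θ = 12.14°; offset = 6.3·tan 12.14° = 1.355 m.
Layer 3: sin θ = 2775·sin 6.3°/744 = 0.4093, θ = 24.16°; offset = 14.1·tan 24.16° = 6.325 m.
Total horizontal offset = 8.243 m.

8.2 m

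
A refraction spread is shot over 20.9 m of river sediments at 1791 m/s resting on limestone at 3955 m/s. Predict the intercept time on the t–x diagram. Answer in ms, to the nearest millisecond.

21 ms

tᵢ = 2h·√(V₂²−V₁²)/(V₁V₂).
√(V₂²−V₁²) = √(3955²−1791²) = 3526.2 m/s.
tᵢ = 2·20.9·3526.2/(1791·3955) = 0.02081 s.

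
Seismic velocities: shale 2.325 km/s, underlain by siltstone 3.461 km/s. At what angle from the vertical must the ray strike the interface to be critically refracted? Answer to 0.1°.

42.2°

Critical incidence: sin θ_c = V₁/V₂ = 2.325/3.461 = 0.6718.
θ_c = arcsin 0.6718 = 42.20°.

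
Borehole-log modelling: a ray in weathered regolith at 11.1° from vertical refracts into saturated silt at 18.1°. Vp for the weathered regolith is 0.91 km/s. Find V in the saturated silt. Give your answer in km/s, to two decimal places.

1.47 km/s

Snell's law: sin 11.1°/V₁ = sin 18.1°/V₂.
V₂ = V₁·sin 18.1°/sin 11.1° = 0.91 × 1.6137 = 1.47 km/s.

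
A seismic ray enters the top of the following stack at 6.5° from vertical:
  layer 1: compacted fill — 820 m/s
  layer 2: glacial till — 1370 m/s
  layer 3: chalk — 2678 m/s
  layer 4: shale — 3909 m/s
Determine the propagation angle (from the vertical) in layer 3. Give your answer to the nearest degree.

22°

Ray parameter p = sin 6.5° / 820 = 1.3805e-04 s/m.
sin θ_3 = p·V_3 = 1.3805e-04 × 2678 = 0.3697.
θ_3 = arcsin 0.3697 = 21.70°.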